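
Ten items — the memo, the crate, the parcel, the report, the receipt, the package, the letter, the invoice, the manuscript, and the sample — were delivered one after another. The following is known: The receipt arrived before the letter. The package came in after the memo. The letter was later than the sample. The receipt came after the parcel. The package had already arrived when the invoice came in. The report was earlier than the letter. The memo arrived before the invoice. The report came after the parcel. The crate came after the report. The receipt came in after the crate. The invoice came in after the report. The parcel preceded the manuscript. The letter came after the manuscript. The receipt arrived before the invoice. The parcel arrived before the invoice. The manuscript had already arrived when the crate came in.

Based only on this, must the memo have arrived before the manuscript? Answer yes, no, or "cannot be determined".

cannot be determined

No chain of stated constraints runs from the memo to the manuscript, and none runs from the manuscript to the memo either.
So the relative order of the memo and the manuscript is not fixed by the given facts.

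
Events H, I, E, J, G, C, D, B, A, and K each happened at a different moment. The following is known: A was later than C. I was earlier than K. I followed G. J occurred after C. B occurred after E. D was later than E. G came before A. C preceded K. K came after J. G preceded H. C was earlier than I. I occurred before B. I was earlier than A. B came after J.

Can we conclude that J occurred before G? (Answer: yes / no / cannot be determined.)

No chain of stated constraints runs from J to G, and none runs from G to J either.
So the relative order of J and G is not fixed by the given facts.

cannot be determined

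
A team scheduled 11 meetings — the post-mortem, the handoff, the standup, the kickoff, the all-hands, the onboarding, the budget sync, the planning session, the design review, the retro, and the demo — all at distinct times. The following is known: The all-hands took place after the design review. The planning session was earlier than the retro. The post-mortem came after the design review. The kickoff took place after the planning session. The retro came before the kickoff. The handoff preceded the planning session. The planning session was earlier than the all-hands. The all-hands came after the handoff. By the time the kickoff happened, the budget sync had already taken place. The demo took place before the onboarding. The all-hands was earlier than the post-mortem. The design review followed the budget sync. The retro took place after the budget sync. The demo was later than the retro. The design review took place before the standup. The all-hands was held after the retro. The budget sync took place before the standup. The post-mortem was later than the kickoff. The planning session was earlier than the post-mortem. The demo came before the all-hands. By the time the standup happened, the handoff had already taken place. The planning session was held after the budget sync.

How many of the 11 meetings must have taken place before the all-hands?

Directly stated before the all-hands: the demo, the design review, the handoff, the planning session, and the retro.
The budget sync reaches the all-hands via the budget sync → the planning session → the all-hands.
That's the budget sync, the demo, the design review, the handoff, the planning session, and the retro — 6 in all.

6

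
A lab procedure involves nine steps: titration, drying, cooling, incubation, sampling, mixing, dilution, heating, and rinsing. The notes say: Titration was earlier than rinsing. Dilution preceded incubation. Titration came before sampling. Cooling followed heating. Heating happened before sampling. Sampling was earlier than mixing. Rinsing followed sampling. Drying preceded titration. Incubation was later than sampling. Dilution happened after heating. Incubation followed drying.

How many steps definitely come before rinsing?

4

Directly stated before rinsing: sampling and titration.
Drying reaches rinsing via drying → titration → rinsing.
Heating reaches rinsing via heating → sampling → rinsing.
No chain forces incubation (or any of the others) ahead of rinsing.
That's drying, heating, sampling, and titration — 4 in all.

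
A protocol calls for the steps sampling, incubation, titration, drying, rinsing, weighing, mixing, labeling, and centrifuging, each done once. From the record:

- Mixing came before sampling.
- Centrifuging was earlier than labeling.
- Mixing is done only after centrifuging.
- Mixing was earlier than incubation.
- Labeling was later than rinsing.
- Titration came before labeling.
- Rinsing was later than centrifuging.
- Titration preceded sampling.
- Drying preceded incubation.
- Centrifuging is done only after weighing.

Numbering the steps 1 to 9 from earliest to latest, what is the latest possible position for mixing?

Mixing must come before incubation and sampling — 2 steps forced after it.
Everything else can be placed before mixing in some valid order, so mixing can sit as late as position 9 − 2 = 7.

7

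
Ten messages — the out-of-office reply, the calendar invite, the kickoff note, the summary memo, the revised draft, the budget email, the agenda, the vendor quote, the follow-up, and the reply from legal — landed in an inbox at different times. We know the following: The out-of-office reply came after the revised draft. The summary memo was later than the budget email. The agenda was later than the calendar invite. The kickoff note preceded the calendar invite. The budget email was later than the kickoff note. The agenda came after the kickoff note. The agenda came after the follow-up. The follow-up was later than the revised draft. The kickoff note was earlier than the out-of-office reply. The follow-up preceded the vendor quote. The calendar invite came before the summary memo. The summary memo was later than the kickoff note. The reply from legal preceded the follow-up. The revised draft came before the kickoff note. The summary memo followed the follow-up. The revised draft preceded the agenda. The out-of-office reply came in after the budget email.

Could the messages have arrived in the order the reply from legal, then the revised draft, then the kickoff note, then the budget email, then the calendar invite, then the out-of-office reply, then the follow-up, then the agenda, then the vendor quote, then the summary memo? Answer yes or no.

Check each stated constraint against the proposed order — e.g. the reply from legal is ahead of the follow-up; the kickoff note is ahead of the summary memo. Every pair is in the required order; nothing is violated.

yes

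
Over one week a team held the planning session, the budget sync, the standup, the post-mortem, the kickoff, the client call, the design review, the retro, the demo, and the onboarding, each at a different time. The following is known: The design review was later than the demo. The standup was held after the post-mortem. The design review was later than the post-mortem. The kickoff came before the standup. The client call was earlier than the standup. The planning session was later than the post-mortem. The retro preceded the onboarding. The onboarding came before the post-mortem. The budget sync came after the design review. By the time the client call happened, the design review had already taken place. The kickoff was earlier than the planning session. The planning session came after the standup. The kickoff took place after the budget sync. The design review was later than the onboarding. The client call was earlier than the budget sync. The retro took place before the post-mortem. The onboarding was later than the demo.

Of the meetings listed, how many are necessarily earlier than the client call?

Directly stated before the client call: the design review.
The demo reaches the client call via the demo → the design review → the client call.
The onboarding reaches the client call via the onboarding → the design review → the client call.
The post-mortem reaches the client call via the post-mortem → the design review → the client call.
Likewise the retro reaches the client call by chaining the stated constraints.
No chain forces the planning session (or any of the others) ahead of the client call.
That's the demo, the design review, the onboarding, the post-mortem, and the retro — 5 in all.

5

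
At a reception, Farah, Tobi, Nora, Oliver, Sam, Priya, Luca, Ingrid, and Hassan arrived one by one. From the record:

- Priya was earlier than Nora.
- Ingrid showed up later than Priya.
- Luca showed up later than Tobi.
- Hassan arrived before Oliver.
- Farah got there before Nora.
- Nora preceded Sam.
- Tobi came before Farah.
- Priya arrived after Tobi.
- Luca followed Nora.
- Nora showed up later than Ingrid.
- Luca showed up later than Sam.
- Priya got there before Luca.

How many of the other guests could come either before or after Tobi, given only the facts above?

Forced after Tobi: Farah, Ingrid, Luca, Nora, Priya, and Sam.
That leaves Hassan and Oliver with no forced order relative to Tobi — 2.

2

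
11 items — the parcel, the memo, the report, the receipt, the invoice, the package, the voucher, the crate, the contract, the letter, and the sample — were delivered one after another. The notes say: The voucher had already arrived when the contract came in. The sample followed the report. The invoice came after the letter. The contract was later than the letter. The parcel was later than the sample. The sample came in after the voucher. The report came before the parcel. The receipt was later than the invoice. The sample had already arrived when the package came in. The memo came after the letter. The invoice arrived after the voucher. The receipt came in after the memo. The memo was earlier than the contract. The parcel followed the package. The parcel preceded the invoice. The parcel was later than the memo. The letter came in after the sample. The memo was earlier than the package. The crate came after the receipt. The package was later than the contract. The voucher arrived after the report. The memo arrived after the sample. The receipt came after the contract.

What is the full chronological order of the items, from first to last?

The constraints fix every adjacent pair, so only one ordering works:
the report → the voucher → the sample → the letter → the memo → the contract → the package → the parcel → the invoice → the receipt → the crate.

the report, the voucher, the sample, the letter, the memo, the contract, the package, the parcel, the invoice, the receipt, the crate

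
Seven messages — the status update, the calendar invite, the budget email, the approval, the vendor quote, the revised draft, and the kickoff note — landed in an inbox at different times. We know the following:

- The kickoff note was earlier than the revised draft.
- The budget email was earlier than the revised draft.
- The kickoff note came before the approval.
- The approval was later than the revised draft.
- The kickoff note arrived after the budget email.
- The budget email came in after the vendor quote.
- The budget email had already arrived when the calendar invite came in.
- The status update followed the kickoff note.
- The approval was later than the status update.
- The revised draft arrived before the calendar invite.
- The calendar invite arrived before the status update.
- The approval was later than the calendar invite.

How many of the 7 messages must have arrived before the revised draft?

3

Directly stated before the revised draft: the budget email and the kickoff note.
The vendor quote reaches the revised draft via the vendor quote → the budget email → the revised draft.
That's the budget email, the kickoff note, and the vendor quote — 3 in all.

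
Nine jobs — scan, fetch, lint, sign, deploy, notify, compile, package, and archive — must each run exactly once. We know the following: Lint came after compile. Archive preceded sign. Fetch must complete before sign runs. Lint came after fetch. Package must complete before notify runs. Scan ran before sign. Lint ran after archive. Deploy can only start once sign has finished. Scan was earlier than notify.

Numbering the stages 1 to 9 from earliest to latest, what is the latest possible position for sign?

8

Sign must come before deploy — 1 stage forced after it.
Everything else can be placed before sign in some valid order, so sign can sit as late as position 9 − 1 = 8.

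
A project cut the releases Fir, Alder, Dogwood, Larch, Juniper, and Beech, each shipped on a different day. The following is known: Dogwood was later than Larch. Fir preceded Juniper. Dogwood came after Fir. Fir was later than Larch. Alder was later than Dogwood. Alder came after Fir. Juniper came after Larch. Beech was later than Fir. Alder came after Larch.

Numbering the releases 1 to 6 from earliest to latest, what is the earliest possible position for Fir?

Larch must come before Fir — 1 forced predecessor.
Nothing else is forced ahead of Fir, so its earliest slot is position 1 + 1 = 2.

2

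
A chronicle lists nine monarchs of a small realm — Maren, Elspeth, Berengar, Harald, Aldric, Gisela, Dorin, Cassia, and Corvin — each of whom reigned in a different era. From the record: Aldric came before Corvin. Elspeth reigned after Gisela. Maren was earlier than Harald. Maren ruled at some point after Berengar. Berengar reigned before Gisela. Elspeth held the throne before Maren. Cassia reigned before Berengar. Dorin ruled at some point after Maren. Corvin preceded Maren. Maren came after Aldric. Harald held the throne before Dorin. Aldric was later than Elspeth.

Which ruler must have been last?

Every other ruler has a chain of constraints placing them before Dorin, so Dorin is last.

Dorin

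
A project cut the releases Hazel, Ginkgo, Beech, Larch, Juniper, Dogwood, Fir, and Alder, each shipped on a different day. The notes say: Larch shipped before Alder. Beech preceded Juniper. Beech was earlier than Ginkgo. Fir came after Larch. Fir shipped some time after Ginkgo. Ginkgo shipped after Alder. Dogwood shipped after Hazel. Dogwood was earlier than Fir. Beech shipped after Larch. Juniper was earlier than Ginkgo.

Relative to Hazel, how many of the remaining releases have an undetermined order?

5

Forced after Hazel: Dogwood and Fir.
That leaves Alder, Beech, Ginkgo, Juniper, and Larch with no forced order relative to Hazel — 5.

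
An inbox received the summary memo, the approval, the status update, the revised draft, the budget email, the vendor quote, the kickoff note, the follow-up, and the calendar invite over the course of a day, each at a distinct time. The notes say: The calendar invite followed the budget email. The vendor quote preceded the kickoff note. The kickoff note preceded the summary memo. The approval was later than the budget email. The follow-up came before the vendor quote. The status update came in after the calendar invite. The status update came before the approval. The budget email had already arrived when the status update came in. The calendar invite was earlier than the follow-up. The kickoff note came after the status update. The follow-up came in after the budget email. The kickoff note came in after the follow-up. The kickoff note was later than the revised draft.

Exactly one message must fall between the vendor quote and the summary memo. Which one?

the kickoff note

Tracing the constraints gives the vendor quote → the kickoff note → the summary memo, so the kickoff note sits after the vendor quote and before the summary memo.
No other message is forced both after the vendor quote and before the summary memo.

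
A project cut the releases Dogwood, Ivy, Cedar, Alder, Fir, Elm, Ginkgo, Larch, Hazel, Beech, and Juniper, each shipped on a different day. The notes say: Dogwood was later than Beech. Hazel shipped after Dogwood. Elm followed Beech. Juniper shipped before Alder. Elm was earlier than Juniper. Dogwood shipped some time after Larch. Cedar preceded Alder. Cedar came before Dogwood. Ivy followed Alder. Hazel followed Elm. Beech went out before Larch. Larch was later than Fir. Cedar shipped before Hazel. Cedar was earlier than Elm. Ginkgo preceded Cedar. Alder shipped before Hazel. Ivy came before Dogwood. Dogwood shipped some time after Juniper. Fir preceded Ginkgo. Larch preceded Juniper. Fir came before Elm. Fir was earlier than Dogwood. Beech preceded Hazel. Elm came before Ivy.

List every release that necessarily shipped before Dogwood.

Alder, Beech, Cedar, Elm, Fir, Ginkgo, Ivy, Juniper, Larch

Directly stated before Dogwood: Beech, Cedar, Fir, Ivy, Juniper, and Larch.
Alder reaches Dogwood via Alder → Ivy → Dogwood.
Elm reaches Dogwood via Elm → Juniper → Dogwood.
Ginkgo reaches Dogwood via Ginkgo → Cedar → Dogwood.
No chain forces Hazel ahead of Dogwood.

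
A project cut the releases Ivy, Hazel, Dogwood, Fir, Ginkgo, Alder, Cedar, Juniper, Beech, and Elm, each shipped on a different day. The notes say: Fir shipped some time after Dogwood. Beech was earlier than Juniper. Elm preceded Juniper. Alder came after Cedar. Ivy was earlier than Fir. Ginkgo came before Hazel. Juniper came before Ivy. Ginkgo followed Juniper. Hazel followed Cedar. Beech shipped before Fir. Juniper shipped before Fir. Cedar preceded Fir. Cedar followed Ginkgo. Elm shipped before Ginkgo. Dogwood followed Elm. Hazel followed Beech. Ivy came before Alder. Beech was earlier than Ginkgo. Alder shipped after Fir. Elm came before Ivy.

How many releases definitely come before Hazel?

5

Directly stated before Hazel: Beech, Cedar, and Ginkgo.
Elm reaches Hazel via Elm → Ginkgo → Hazel.
Juniper reaches Hazel via Juniper → Ginkgo → Hazel.
No chain forces Dogwood (or any of the others) ahead of Hazel.
That's Beech, Cedar, Elm, Ginkgo, and Juniper — 5 in all.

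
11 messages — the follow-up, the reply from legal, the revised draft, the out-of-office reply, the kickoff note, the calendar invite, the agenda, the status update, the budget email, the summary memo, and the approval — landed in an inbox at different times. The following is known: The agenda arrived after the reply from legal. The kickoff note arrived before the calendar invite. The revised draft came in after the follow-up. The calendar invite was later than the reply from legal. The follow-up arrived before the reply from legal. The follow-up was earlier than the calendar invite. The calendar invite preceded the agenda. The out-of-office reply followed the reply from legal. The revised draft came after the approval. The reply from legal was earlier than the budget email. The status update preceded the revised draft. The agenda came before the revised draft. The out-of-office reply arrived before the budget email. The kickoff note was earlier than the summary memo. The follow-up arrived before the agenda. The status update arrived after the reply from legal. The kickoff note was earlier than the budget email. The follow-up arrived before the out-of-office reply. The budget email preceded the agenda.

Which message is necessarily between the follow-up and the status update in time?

Tracing the constraints gives the follow-up → the reply from legal → the status update, so the reply from legal sits after the follow-up and before the status update.
No other message is forced both after the follow-up and before the status update.

the reply from legal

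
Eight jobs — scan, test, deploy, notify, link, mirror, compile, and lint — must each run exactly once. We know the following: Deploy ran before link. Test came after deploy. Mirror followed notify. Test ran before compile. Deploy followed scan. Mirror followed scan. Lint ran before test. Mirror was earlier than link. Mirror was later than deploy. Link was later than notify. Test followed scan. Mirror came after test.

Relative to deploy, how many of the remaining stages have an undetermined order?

2

Forced before deploy: scan; forced after deploy: compile, link, mirror, and test.
That leaves lint and notify with no forced order relative to deploy — 2.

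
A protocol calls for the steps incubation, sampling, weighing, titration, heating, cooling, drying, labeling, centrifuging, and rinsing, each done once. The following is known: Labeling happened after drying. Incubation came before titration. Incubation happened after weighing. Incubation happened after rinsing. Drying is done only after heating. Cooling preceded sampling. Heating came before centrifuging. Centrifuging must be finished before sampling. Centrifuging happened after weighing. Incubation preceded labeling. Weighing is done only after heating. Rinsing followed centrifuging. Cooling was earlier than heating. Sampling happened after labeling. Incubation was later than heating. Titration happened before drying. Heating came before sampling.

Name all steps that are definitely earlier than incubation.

Directly stated before incubation: heating, rinsing, and weighing.
Centrifuging reaches incubation via centrifuging → rinsing → incubation.
Cooling reaches incubation via cooling → heating → incubation.

centrifuging, cooling, heating, rinsing, weighing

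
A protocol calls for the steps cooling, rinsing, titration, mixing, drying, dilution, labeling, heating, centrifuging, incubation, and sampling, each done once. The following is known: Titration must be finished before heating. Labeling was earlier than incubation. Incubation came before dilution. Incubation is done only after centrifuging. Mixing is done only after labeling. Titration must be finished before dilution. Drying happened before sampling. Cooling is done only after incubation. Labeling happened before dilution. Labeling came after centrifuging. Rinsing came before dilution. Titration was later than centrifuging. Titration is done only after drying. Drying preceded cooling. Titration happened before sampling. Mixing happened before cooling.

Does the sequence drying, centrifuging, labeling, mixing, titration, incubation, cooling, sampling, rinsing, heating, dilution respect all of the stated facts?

yes

Check each stated constraint against the proposed order — e.g. drying is ahead of sampling; labeling is ahead of dilution. Every pair is in the required order; nothing is violated.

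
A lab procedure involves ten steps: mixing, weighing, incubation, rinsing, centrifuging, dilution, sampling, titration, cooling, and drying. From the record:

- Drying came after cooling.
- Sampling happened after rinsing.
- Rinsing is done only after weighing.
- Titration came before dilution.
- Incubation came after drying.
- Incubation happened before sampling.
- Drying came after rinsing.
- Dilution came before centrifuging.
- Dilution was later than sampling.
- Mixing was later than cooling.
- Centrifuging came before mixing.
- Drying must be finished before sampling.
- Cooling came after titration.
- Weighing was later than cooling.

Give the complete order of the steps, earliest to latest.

titration, cooling, weighing, rinsing, drying, incubation, sampling, dilution, centrifuging, mixing

The constraints fix every adjacent pair, so only one ordering works:
titration → cooling → weighing → rinsing → drying → incubation → sampling → dilution → centrifuging → mixing.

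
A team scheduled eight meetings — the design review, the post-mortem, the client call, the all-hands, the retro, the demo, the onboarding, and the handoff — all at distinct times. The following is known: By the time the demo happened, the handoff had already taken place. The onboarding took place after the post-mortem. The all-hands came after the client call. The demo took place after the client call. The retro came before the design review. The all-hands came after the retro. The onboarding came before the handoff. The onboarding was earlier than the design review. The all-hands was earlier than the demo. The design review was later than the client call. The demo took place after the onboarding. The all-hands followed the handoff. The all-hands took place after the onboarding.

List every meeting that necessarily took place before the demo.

Directly stated before the demo: the all-hands, the client call, the handoff, and the onboarding.
The post-mortem reaches the demo via the post-mortem → the onboarding → the demo.
The retro reaches the demo via the retro → the all-hands → the demo.
No chain forces the design review ahead of the demo.

the all-hands, the client call, the handoff, the onboarding, the post-mortem, the retro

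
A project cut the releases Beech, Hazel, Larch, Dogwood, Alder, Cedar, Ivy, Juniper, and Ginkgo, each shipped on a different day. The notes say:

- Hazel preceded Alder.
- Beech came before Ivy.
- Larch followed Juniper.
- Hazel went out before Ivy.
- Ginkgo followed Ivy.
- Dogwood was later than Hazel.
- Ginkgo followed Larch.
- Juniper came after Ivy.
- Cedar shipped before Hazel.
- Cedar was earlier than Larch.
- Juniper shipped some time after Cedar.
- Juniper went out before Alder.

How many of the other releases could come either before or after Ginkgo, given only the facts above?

Forced before Ginkgo: Beech, Cedar, Hazel, Ivy, Juniper, and Larch.
That leaves Alder and Dogwood with no forced order relative to Ginkgo — 2.

2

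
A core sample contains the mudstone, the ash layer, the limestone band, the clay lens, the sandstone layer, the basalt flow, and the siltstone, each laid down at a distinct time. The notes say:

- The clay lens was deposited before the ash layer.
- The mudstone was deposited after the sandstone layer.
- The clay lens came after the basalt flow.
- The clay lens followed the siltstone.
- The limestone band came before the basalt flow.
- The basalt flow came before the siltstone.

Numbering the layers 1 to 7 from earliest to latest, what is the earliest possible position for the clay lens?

4

The basalt flow, the limestone band, and the siltstone must all come before the clay lens — 3 forced predecessors.
Nothing else is forced ahead of the clay lens, so its earliest slot is position 3 + 1 = 4.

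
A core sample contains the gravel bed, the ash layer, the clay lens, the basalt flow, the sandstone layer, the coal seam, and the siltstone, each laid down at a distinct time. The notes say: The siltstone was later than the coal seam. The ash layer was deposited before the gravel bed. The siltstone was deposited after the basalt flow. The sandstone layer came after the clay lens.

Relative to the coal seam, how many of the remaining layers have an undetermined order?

Forced after the coal seam: the siltstone.
That leaves the ash layer, the basalt flow, the clay lens, the gravel bed, and the sandstone layer with no forced order relative to the coal seam — 5.

5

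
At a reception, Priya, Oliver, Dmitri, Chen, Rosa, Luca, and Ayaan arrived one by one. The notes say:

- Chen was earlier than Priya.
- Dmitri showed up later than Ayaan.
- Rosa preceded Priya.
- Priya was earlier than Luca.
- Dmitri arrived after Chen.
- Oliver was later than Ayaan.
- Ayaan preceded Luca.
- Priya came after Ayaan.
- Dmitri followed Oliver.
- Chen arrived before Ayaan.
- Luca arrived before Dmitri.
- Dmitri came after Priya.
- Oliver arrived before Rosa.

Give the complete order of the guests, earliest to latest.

The constraints fix every adjacent pair, so only one ordering works:
Chen → Ayaan → Oliver → Rosa → Priya → Luca → Dmitri.

Chen, Ayaan, Oliver, Rosa, Priya, Luca, Dmitri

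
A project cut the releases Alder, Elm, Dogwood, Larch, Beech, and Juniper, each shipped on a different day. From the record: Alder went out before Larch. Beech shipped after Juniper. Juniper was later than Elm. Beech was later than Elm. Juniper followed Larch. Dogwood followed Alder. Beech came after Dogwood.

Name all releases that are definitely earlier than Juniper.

Alder, Elm, Larch

Directly stated before Juniper: Elm and Larch.
Alder reaches Juniper via Alder → Larch → Juniper.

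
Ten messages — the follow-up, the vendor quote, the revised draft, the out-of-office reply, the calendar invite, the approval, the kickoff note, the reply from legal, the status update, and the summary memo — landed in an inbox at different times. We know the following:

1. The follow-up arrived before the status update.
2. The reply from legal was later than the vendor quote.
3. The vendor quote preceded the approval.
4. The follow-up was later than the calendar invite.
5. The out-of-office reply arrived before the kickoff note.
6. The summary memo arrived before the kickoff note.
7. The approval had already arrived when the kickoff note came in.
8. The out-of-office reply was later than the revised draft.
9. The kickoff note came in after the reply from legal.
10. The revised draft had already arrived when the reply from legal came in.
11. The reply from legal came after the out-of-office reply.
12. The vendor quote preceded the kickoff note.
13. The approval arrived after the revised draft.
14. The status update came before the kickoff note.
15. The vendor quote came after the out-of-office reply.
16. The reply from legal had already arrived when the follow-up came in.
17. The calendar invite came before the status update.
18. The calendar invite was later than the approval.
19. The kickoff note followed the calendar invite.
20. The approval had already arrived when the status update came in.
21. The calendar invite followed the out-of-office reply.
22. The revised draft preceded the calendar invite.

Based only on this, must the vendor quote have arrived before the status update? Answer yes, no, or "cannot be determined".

Chain the constraints: the vendor quote → the approval → the status update. Each link is directly stated, so the vendor quote comes before the status update.

yes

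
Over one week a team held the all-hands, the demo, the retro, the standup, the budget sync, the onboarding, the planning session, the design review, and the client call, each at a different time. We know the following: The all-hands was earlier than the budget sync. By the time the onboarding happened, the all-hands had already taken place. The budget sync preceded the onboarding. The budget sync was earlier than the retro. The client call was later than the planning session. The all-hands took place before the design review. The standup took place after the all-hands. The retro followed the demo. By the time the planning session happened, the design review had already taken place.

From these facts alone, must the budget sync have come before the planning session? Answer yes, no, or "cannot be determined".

No chain of stated constraints runs from the budget sync to the planning session, and none runs from the planning session to the budget sync either.
So the relative order of the budget sync and the planning session is not fixed by the given facts.

cannot be determined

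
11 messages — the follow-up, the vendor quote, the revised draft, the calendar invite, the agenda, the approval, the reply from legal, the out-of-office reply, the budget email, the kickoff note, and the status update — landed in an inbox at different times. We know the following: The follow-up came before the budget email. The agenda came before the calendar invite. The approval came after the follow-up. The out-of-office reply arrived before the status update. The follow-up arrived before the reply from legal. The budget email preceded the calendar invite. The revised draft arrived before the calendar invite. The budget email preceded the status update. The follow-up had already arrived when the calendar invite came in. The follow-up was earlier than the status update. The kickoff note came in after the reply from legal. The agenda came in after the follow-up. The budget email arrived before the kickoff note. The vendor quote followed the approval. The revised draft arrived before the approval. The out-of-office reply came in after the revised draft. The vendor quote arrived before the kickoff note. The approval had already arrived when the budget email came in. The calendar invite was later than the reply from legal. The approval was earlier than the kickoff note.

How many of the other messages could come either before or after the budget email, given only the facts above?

Forced before the budget email: the approval, the follow-up, and the revised draft; forced after the budget email: the calendar invite, the kickoff note, and the status update.
That leaves the agenda, the out-of-office reply, the reply from legal, and the vendor quote with no forced order relative to the budget email — 4.

4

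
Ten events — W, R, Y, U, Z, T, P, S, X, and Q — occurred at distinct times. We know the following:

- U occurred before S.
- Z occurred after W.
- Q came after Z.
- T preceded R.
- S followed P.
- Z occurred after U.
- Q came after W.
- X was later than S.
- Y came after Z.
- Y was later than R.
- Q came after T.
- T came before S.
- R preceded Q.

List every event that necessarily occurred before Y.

Directly stated before Y: R and Z.
T reaches Y via T → R → Y.
U reaches Y via U → Z → Y.
W reaches Y via W → Z → Y.
No chain forces Q (or any of the others) ahead of Y.

R, T, U, W, Z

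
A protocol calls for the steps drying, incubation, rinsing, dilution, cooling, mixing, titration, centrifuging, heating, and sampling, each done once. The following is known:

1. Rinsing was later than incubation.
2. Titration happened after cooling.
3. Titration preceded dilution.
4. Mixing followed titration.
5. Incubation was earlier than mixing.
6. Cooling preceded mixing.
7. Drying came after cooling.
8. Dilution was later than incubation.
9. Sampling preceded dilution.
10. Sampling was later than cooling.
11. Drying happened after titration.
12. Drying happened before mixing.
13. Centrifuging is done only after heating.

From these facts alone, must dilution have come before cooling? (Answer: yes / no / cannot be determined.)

Tracing the constraints gives cooling → sampling → dilution, so cooling must come before dilution.
That means dilution cannot be before cooling.

no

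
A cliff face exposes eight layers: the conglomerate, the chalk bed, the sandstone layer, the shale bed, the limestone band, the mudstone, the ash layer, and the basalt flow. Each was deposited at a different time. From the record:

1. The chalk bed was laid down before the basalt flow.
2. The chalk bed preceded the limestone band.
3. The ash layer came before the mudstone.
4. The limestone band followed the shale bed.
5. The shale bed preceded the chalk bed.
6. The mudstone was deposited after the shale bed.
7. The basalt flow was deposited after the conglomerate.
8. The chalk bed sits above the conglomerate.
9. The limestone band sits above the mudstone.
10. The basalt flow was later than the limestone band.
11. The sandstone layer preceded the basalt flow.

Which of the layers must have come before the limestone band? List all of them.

Directly stated before the limestone band: the chalk bed, the mudstone, and the shale bed.
The ash layer reaches the limestone band via the ash layer → the mudstone → the limestone band.
The conglomerate reaches the limestone band via the conglomerate → the chalk bed → the limestone band.

the ash layer, the chalk bed, the conglomerate, the mudstone, the shale bed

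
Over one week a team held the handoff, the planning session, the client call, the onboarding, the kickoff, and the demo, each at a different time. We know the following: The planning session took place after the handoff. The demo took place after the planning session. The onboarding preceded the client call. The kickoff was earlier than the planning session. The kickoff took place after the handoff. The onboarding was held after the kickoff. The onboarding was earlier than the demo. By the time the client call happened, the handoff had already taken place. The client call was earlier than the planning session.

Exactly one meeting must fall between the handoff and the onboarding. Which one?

the kickoff

Tracing the constraints gives the handoff → the kickoff → the onboarding, so the kickoff sits after the handoff and before the onboarding.
No other meeting is forced both after the handoff and before the onboarding.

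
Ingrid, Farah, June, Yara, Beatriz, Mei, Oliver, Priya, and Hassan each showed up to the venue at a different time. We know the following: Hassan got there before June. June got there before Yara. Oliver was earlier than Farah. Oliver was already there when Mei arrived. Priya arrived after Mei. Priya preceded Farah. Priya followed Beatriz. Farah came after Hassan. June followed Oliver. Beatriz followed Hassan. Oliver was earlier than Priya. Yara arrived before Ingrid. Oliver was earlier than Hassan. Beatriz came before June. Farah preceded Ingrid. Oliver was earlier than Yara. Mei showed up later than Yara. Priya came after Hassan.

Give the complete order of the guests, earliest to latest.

The constraints fix every adjacent pair, so only one ordering works:
Oliver → Hassan → Beatriz → June → Yara → Mei → Priya → Farah → Ingrid.

Oliver, Hassan, Beatriz, June, Yara, Mei, Priya, Farah, Ingrid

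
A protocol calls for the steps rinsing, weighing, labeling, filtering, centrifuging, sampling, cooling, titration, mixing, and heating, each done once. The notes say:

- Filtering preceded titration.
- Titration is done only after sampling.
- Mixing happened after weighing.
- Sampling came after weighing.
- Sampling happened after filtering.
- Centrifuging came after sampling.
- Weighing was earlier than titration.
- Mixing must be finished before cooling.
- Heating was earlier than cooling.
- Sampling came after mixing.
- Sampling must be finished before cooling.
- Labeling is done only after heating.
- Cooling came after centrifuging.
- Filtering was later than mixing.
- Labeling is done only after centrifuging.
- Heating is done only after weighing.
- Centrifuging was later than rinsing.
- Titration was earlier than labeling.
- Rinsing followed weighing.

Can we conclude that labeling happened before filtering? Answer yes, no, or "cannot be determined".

no

Tracing the constraints gives filtering → titration → labeling, so filtering must come before labeling.
That means labeling cannot be before filtering.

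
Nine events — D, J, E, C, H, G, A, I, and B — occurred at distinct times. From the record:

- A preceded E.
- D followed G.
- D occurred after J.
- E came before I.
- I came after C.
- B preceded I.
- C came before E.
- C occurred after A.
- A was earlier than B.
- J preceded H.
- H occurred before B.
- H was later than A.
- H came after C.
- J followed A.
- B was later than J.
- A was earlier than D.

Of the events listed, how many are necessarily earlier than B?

4

Directly stated before B: A, H, and J.
C reaches B via C → H → B.
That's A, C, H, and J — 4 in all.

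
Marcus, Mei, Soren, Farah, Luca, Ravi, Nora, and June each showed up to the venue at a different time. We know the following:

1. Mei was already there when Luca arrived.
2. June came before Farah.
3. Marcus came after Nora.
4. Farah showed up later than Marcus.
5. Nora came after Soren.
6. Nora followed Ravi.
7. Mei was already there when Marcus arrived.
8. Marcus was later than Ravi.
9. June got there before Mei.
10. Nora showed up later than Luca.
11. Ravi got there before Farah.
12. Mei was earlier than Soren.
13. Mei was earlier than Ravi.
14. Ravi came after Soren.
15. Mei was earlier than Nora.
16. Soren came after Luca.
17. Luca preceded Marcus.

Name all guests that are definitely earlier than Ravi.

June, Luca, Mei, Soren

Directly stated before Ravi: Mei and Soren.
June reaches Ravi via June → Mei → Ravi.
Luca reaches Ravi via Luca → Soren → Ravi.
No chain forces Farah (or any of the others) ahead of Ravi.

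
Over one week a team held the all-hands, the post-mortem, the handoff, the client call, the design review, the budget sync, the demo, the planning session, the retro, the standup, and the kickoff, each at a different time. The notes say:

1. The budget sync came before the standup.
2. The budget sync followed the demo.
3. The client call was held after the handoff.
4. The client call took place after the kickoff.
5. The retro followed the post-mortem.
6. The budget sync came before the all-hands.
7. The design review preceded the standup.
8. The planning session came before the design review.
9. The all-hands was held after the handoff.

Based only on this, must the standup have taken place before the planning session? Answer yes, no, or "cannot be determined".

no

Tracing the constraints gives the planning session → the design review → the standup, so the planning session must come before the standup.
That means the standup cannot be before the planning session.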